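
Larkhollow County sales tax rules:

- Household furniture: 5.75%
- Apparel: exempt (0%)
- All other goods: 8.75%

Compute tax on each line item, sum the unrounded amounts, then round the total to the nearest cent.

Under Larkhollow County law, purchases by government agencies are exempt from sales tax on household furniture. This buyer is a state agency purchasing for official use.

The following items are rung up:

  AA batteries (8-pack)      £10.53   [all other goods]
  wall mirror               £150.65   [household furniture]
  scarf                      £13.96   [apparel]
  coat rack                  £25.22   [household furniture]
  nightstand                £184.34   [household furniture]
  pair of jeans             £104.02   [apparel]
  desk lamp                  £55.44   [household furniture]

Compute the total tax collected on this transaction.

£0.92

AA batteries (8-pack) £10.53: all other goods → 8.75% → £0.921375
Wall mirror £150.65: household furniture, buyer-exempt → 0% → £0.00
Scarf £13.96: apparel → 0% → £0.00
Coat rack £25.22: household furniture, buyer-exempt → 0% → £0.00
Nightstand £184.34: household furniture, buyer-exempt → 0% → £0.00
Pair of jeans £104.02: apparel → 0% → £0.00
Desk lamp £55.44: household furniture, buyer-exempt → 0% → £0.00
Unrounded tax sum = £0.921375 → £0.92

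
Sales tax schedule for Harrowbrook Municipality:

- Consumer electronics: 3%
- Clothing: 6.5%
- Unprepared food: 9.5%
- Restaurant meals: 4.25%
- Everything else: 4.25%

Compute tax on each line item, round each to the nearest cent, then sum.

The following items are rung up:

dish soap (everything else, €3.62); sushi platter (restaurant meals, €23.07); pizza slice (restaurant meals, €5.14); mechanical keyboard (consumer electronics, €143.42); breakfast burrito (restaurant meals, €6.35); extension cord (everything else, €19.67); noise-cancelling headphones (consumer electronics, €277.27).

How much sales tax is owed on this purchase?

Dish soap €3.62: everything else → 4.25% → €0.15
Sushi platter €23.07: restaurant meals → 4.25% → €0.98
Pizza slice €5.14: restaurant meals → 4.25% → €0.22
Mechanical keyboard €143.42: consumer electronics → 3% → €4.30
Breakfast burrito €6.35: restaurant meals → 4.25% → €0.27
Extension cord €19.67: everything else → 4.25% → €0.84
Noise-cancelling headphones €277.27: consumer electronics → 3% → €8.32
Total tax = €0.15 + €0.98 + €0.22 + €4.30 + €0.27 + €0.84 + €8.32 = €15.08

€15.08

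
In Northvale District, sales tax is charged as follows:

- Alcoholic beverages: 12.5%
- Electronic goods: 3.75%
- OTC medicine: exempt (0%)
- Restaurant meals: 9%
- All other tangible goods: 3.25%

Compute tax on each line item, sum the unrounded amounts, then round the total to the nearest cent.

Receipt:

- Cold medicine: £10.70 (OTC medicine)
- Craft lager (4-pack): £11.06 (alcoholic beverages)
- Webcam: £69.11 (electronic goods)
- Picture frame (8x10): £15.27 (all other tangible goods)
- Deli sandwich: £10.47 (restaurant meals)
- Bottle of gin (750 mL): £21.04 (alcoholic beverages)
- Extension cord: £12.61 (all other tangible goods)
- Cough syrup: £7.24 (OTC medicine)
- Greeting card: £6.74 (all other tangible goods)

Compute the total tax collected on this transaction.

£8.67

Cold medicine £10.70: OTC medicine → 0% → £0.00
Craft lager (4-pack) £11.06: alcoholic beverages → 12.5% → £1.3825
Webcam £69.11: electronic goods → 3.75% → £2.591625
Picture frame (8x10) £15.27: all other tangible goods → 3.25% → £0.496275
Deli sandwich £10.47: restaurant meals → 9% → £0.9423
Bottle of gin (750 mL) £21.04: alcoholic beverages → 12.5% → £2.63
Extension cord £12.61: all other tangible goods → 3.25% → £0.409825
Cough syrup £7.24: OTC medicine → 0% → £0.00
Greeting card £6.74: all other tangible goods → 3.25% → £0.21905
Unrounded tax sum = £8.671575 → £8.67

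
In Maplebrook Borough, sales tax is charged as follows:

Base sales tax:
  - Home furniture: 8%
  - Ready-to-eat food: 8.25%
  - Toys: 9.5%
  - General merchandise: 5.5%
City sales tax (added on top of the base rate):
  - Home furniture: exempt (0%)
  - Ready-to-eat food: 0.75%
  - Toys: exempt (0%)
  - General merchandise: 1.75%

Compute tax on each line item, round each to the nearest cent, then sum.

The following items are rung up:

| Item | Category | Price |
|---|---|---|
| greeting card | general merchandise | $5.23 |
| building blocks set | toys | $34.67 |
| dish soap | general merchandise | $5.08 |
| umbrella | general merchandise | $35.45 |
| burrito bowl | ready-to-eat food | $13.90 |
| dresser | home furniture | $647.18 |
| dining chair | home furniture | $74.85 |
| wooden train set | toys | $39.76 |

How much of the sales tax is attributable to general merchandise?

Greeting card $5.23: general merchandise → 5.5% + 1.75% city = 7.25% → $0.38
Dish soap $5.08: general merchandise → 5.5% + 1.75% city = 7.25% → $0.37
Umbrella $35.45: general merchandise → 5.5% + 1.75% city = 7.25% → $2.57
Tax on general merchandise = $0.38 + $0.37 + $2.57 = $3.32

$3.32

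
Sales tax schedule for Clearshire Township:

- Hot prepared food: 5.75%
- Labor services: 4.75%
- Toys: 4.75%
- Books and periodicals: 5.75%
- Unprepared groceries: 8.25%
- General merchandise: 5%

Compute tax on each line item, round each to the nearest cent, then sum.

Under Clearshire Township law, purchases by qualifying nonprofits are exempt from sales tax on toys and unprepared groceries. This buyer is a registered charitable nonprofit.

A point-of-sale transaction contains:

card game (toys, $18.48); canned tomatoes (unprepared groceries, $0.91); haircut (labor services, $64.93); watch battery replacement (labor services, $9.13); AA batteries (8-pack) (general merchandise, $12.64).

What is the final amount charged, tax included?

Card game $18.48: toys, buyer-exempt → 0% → $0.00
Canned tomatoes $0.91: unprepared groceries, buyer-exempt → 0% → $0.00
Haircut $64.93: labor services → 4.75% → $3.08
Watch battery replacement $9.13: labor services → 4.75% → $0.43
AA batteries (8-pack) $12.64: general merchandise → 5% → $0.63
Subtotal = $106.09; tax = $4.14; total due = $110.23

$110.23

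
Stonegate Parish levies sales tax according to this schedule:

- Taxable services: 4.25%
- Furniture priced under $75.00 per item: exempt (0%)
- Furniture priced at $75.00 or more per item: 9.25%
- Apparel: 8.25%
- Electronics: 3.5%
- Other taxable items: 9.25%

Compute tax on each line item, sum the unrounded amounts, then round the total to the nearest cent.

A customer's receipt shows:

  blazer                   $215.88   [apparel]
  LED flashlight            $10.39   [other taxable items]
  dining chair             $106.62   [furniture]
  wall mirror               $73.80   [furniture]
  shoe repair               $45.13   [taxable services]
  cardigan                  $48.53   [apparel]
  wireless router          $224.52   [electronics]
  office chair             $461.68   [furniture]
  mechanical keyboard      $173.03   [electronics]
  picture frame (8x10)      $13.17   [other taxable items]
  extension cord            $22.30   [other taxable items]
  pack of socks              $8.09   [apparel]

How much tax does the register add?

$95.12

Blazer $215.88: apparel → 8.25% → $17.8101
LED flashlight $10.39: other taxable items → 9.25% → $0.961075
Dining chair $106.62: furniture, $75.00 or more → 9.25% → $9.86235
Wall mirror $73.80: furniture, under $75.00 → 0% → $0.00
Shoe repair $45.13: taxable services → 4.25% → $1.918025
Cardigan $48.53: apparel → 8.25% → $4.003725
Wireless router $224.52: electronics → 3.5% → $7.8582
Office chair $461.68: furniture, $75.00 or more → 9.25% → $42.7054
Mechanical keyboard $173.03: electronics → 3.5% → $6.05605
Picture frame (8x10) $13.17: other taxable items → 9.25% → $1.218225
Extension cord $22.30: other taxable items → 9.25% → $2.06275
Pack of socks $8.09: apparel → 8.25% → $0.667425
Unrounded tax sum = $95.123325 → $95.12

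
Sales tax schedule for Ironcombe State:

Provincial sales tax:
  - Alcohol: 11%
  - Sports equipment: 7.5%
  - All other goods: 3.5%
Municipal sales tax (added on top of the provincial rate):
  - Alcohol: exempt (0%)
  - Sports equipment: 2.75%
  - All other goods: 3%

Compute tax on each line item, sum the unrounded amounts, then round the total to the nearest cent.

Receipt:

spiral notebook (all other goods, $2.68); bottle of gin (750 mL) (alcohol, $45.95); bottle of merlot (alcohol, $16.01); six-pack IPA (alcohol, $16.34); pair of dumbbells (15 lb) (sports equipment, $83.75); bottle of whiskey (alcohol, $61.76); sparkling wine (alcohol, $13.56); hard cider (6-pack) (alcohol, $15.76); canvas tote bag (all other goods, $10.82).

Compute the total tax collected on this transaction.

Spiral notebook $2.68: all other goods → 3.5% + 3% municipal = 6.5% → $0.1742
Bottle of gin (750 mL) $45.95: alcohol → 11% + 0% municipal = 11% → $5.0545
Bottle of merlot $16.01: alcohol → 11% + 0% municipal = 11% → $1.7611
Six-pack IPA $16.34: alcohol → 11% + 0% municipal = 11% → $1.7974
Pair of dumbbells (15 lb) $83.75: sports equipment → 7.5% + 2.75% municipal = 10.25% → $8.584375
Bottle of whiskey $61.76: alcohol → 11% + 0% municipal = 11% → $6.7936
Sparkling wine $13.56: alcohol → 11% + 0% municipal = 11% → $1.4916
Hard cider (6-pack) $15.76: alcohol → 11% + 0% municipal = 11% → $1.7336
Canvas tote bag $10.82: all other goods → 3.5% + 3% municipal = 6.5% → $0.7033
Unrounded tax sum = $28.093675 → $28.09

$28.09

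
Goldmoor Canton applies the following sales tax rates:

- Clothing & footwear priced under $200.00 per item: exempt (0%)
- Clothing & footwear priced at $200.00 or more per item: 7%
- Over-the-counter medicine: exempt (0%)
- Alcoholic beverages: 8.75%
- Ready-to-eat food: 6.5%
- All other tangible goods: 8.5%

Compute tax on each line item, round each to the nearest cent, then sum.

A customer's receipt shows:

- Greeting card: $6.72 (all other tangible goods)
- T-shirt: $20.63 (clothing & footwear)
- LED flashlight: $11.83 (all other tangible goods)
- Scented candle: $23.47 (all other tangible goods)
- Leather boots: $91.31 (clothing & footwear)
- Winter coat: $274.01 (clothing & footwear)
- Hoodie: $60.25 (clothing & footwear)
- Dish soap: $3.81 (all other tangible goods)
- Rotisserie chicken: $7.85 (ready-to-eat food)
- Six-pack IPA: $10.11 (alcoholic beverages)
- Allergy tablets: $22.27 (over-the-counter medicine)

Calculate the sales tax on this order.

Greeting card $6.72: all other tangible goods → 8.5% → $0.57
T-shirt $20.63: clothing & footwear, under $200.00 → 0% → $0.00
LED flashlight $11.83: all other tangible goods → 8.5% → $1.01
Scented candle $23.47: all other tangible goods → 8.5% → $1.99
Leather boots $91.31: clothing & footwear, under $200.00 → 0% → $0.00
Winter coat $274.01: clothing & footwear, $200.00 or more → 7% → $19.18
Hoodie $60.25: clothing & footwear, under $200.00 → 0% → $0.00
Dish soap $3.81: all other tangible goods → 8.5% → $0.32
Rotisserie chicken $7.85: ready-to-eat food → 6.5% → $0.51
Six-pack IPA $10.11: alcoholic beverages → 8.75% → $0.88
Allergy tablets $22.27: over-the-counter medicine → 0% → $0.00
Total tax = $0.57 + $1.01 + $1.99 + $19.18 + $0.32 + $0.51 + $0.88 = $24.46

$24.46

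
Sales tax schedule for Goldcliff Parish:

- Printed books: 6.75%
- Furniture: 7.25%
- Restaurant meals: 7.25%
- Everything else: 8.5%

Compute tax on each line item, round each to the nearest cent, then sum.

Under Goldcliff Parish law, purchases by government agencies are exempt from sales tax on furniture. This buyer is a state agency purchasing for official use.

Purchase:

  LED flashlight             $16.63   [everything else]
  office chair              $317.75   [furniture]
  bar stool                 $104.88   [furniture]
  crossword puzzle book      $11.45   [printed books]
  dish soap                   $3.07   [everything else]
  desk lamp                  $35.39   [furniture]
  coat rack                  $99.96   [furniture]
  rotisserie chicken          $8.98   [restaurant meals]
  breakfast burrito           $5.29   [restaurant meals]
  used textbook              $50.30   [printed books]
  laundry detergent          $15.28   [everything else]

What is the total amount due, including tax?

LED flashlight $16.63: everything else → 8.5% → $1.41
Office chair $317.75: furniture, buyer-exempt → 0% → $0.00
Bar stool $104.88: furniture, buyer-exempt → 0% → $0.00
Crossword puzzle book $11.45: printed books → 6.75% → $0.77
Dish soap $3.07: everything else → 8.5% → $0.26
Desk lamp $35.39: furniture, buyer-exempt → 0% → $0.00
Coat rack $99.96: furniture, buyer-exempt → 0% → $0.00
Rotisserie chicken $8.98: restaurant meals → 7.25% → $0.65
Breakfast burrito $5.29: restaurant meals → 7.25% → $0.38
Used textbook $50.30: printed books → 6.75% → $3.40
Laundry detergent $15.28: everything else → 8.5% → $1.30
Subtotal = $668.98; tax = $8.17; total due = $677.15

$677.15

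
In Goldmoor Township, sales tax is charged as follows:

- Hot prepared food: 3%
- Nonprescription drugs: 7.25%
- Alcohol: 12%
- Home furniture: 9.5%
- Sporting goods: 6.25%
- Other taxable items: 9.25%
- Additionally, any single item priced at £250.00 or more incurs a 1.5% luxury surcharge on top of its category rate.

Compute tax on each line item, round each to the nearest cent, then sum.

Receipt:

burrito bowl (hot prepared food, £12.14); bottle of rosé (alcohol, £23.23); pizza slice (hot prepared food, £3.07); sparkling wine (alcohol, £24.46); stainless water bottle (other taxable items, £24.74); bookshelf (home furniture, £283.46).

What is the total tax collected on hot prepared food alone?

£0.45

Burrito bowl £12.14: hot prepared food → 3% → £0.36
Pizza slice £3.07: hot prepared food → 3% → £0.09
Tax on hot prepared food = £0.36 + £0.09 = £0.45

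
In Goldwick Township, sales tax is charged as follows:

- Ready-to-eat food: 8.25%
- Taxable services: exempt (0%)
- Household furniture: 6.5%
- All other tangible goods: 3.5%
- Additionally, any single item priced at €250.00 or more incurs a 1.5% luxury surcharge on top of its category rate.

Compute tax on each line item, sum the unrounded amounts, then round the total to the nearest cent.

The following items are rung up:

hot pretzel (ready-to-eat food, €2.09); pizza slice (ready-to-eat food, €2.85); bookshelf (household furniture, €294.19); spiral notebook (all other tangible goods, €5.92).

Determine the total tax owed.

Hot pretzel €2.09: ready-to-eat food → 8.25% → €0.172425
Pizza slice €2.85: ready-to-eat food → 8.25% → €0.235125
Bookshelf €294.19: household furniture → 6.5% + 1.5% surcharge = 8% → €23.5352
Spiral notebook €5.92: all other tangible goods → 3.5% → €0.2072
Unrounded tax sum = €24.14995 → €24.15

€24.15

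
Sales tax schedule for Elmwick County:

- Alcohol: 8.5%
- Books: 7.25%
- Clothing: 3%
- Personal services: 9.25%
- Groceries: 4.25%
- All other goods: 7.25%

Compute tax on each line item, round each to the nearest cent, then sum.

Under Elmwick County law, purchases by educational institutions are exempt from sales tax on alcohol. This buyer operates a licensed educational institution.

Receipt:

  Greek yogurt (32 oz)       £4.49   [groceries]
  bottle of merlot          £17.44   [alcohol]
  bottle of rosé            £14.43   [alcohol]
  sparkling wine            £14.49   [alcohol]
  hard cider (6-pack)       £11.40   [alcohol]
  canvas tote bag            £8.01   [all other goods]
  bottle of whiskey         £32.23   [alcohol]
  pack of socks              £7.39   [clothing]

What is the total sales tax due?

£0.99

Greek yogurt (32 oz) £4.49: groceries → 4.25% → £0.19
Bottle of merlot £17.44: alcohol, buyer-exempt → 0% → £0.00
Bottle of rosé £14.43: alcohol, buyer-exempt → 0% → £0.00
Sparkling wine £14.49: alcohol, buyer-exempt → 0% → £0.00
Hard cider (6-pack) £11.40: alcohol, buyer-exempt → 0% → £0.00
Canvas tote bag £8.01: all other goods → 7.25% → £0.58
Bottle of whiskey £32.23: alcohol, buyer-exempt → 0% → £0.00
Pack of socks £7.39: clothing → 3% → £0.22
Total tax = £0.19 + £0.58 + £0.22 = £0.99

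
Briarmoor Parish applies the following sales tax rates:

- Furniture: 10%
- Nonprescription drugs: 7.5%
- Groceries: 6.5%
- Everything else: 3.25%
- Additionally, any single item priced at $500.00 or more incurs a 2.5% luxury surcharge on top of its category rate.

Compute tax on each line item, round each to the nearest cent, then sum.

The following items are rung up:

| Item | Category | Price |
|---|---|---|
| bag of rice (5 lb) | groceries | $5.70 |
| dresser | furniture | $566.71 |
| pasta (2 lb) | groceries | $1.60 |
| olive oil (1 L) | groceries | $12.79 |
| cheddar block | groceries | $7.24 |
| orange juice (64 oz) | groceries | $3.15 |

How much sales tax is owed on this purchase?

Bag of rice (5 lb) $5.70: groceries → 6.5% → $0.37
Dresser $566.71: furniture → 10% + 2.5% surcharge = 12.5% → $70.84
Pasta (2 lb) $1.60: groceries → 6.5% → $0.10
Olive oil (1 L) $12.79: groceries → 6.5% → $0.83
Cheddar block $7.24: groceries → 6.5% → $0.47
Orange juice (64 oz) $3.15: groceries → 6.5% → $0.20
Total tax = $0.37 + $70.84 + $0.10 + $0.83 + $0.47 + $0.20 = $72.81

$72.81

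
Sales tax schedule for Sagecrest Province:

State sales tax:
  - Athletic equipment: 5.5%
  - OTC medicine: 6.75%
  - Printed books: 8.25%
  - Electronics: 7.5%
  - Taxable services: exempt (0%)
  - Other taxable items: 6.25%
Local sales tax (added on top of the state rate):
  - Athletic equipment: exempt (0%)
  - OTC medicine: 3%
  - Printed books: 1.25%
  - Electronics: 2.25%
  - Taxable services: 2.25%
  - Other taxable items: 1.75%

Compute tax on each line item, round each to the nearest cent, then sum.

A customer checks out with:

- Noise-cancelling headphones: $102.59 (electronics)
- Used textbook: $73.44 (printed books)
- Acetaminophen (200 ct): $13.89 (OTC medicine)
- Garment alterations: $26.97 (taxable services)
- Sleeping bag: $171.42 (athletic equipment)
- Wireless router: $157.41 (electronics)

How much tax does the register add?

$43.72

Noise-cancelling headphones $102.59: electronics → 7.5% + 2.25% local = 9.75% → $10.00
Used textbook $73.44: printed books → 8.25% + 1.25% local = 9.5% → $6.98
Acetaminophen (200 ct) $13.89: OTC medicine → 6.75% + 3% local = 9.75% → $1.35
Garment alterations $26.97: taxable services → 0% + 2.25% local = 2.25% → $0.61
Sleeping bag $171.42: athletic equipment → 5.5% + 0% local = 5.5% → $9.43
Wireless router $157.41: electronics → 7.5% + 2.25% local = 9.75% → $15.35
Total tax = $10.00 + $6.98 + $1.35 + $0.61 + $9.43 + $15.35 = $43.72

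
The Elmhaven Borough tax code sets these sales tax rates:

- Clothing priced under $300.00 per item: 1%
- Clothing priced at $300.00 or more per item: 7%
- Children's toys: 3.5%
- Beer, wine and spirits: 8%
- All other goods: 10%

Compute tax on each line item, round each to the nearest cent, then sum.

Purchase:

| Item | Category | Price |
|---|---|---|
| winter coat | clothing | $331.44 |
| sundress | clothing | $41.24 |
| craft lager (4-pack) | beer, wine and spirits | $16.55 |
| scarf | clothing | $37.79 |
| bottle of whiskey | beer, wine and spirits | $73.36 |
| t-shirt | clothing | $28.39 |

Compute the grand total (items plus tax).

Winter coat $331.44: clothing, $300.00 or more → 7% → $23.20
Sundress $41.24: clothing, under $300.00 → 1% → $0.41
Craft lager (4-pack) $16.55: beer, wine and spirits → 8% → $1.32
Scarf $37.79: clothing, under $300.00 → 1% → $0.38
Bottle of whiskey $73.36: beer, wine and spirits → 8% → $5.87
T-shirt $28.39: clothing, under $300.00 → 1% → $0.28
Subtotal = $528.77; tax = $31.46; total due = $560.23

$560.23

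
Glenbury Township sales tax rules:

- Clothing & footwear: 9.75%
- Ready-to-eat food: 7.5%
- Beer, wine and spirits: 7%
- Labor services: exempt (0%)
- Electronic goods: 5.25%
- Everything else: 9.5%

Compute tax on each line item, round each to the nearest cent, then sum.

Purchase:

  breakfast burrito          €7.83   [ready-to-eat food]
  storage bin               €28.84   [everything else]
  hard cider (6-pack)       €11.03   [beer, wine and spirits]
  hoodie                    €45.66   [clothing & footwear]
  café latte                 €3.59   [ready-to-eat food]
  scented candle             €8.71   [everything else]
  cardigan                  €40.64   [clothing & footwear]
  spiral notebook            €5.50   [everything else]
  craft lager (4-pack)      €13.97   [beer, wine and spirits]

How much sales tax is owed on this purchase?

€15.11

Breakfast burrito €7.83: ready-to-eat food → 7.5% → €0.59
Storage bin €28.84: everything else → 9.5% → €2.74
Hard cider (6-pack) €11.03: beer, wine and spirits → 7% → €0.77
Hoodie €45.66: clothing & footwear → 9.75% → €4.45
Café latte €3.59: ready-to-eat food → 7.5% → €0.27
Scented candle €8.71: everything else → 9.5% → €0.83
Cardigan €40.64: clothing & footwear → 9.75% → €3.96
Spiral notebook €5.50: everything else → 9.5% → €0.52
Craft lager (4-pack) €13.97: beer, wine and spirits → 7% → €0.98
Total tax = €0.59 + €2.74 + €0.77 + €4.45 + €0.27 + €0.83 + €3.96 + €0.52 + €0.98 = €15.11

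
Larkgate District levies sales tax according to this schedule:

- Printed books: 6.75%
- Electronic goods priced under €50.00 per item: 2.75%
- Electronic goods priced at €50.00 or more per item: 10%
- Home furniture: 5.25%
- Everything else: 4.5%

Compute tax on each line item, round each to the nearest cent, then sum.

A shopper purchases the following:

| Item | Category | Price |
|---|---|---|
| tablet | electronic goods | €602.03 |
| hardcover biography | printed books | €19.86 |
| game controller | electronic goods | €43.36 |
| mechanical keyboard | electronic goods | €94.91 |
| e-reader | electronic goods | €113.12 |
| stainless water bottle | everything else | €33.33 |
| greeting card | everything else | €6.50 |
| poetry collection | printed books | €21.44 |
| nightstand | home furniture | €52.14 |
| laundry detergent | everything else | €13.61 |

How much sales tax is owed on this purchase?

€90.12

Tablet €602.03: electronic goods, €50.00 or more → 10% → €60.20
Hardcover biography €19.86: printed books → 6.75% → €1.34
Game controller €43.36: electronic goods, under €50.00 → 2.75% → €1.19
Mechanical keyboard €94.91: electronic goods, €50.00 or more → 10% → €9.49
E-reader €113.12: electronic goods, €50.00 or more → 10% → €11.31
Stainless water bottle €33.33: everything else → 4.5% → €1.50
Greeting card €6.50: everything else → 4.5% → €0.29
Poetry collection €21.44: printed books → 6.75% → €1.45
Nightstand €52.14: home furniture → 5.25% → €2.74
Laundry detergent €13.61: everything else → 4.5% → €0.61
Total tax = €60.20 + €1.34 + €1.19 + €9.49 + €11.31 + €1.50 + €0.29 + €1.45 + €2.74 + €0.61 = €90.12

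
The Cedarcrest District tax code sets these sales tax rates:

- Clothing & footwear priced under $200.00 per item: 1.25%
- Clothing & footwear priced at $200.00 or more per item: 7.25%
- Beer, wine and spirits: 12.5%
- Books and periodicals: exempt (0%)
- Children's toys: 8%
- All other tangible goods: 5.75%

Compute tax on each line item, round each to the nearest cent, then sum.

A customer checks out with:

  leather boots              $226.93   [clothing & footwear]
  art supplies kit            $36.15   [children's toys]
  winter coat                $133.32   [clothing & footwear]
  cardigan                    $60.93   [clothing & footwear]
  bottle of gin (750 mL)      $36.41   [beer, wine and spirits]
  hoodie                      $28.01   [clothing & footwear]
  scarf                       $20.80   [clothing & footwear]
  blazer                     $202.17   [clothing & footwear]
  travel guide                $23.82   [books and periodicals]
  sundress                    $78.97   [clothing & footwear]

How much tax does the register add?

Leather boots $226.93: clothing & footwear, $200.00 or more → 7.25% → $16.45
Art supplies kit $36.15: children's toys → 8% → $2.89
Winter coat $133.32: clothing & footwear, under $200.00 → 1.25% → $1.67
Cardigan $60.93: clothing & footwear, under $200.00 → 1.25% → $0.76
Bottle of gin (750 mL) $36.41: beer, wine and spirits → 12.5% → $4.55
Hoodie $28.01: clothing & footwear, under $200.00 → 1.25% → $0.35
Scarf $20.80: clothing & footwear, under $200.00 → 1.25% → $0.26
Blazer $202.17: clothing & footwear, $200.00 or more → 7.25% → $14.66
Travel guide $23.82: books and periodicals → 0% → $0.00
Sundress $78.97: clothing & footwear, under $200.00 → 1.25% → $0.99
Total tax = $16.45 + $2.89 + $1.67 + $0.76 + $4.55 + $0.35 + $0.26 + $14.66 + $0.99 = $42.58

$42.58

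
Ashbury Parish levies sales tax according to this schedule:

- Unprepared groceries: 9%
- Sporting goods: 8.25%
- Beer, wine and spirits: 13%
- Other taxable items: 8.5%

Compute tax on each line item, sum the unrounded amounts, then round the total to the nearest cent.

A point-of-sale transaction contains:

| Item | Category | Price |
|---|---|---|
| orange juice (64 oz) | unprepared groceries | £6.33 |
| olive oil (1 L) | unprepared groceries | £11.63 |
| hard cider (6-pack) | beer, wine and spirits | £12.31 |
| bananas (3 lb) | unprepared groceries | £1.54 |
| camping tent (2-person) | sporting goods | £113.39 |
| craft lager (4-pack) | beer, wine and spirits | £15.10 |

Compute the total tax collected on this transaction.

£14.67

Orange juice (64 oz) £6.33: unprepared groceries → 9% → £0.5697
Olive oil (1 L) £11.63: unprepared groceries → 9% → £1.0467
Hard cider (6-pack) £12.31: beer, wine and spirits → 13% → £1.6003
Bananas (3 lb) £1.54: unprepared groceries → 9% → £0.1386
Camping tent (2-person) £113.39: sporting goods → 8.25% → £9.354675
Craft lager (4-pack) £15.10: beer, wine and spirits → 13% → £1.963
Unrounded tax sum = £14.672975 → £14.67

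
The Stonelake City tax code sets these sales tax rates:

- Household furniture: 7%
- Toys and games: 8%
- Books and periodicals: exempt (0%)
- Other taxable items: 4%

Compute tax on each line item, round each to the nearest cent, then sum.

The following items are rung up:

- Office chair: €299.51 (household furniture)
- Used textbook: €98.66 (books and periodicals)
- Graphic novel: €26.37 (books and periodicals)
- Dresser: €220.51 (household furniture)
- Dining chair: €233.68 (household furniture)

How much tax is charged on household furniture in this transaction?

€52.77

Office chair €299.51: household furniture → 7% → €20.97
Dresser €220.51: household furniture → 7% → €15.44
Dining chair €233.68: household furniture → 7% → €16.36
Tax on household furniture = €20.97 + €15.44 + €16.36 = €52.77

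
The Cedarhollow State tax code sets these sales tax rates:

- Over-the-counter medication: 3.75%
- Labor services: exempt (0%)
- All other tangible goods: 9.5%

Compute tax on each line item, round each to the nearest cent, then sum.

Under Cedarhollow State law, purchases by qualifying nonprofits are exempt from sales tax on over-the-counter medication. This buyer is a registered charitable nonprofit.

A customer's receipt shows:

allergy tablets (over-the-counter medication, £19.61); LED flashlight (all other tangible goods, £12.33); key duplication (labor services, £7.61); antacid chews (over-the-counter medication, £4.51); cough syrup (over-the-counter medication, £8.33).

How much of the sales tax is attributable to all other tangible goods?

£1.17

LED flashlight £12.33: all other tangible goods → 9.5% → £1.17
Tax on all other tangible goods = £1.17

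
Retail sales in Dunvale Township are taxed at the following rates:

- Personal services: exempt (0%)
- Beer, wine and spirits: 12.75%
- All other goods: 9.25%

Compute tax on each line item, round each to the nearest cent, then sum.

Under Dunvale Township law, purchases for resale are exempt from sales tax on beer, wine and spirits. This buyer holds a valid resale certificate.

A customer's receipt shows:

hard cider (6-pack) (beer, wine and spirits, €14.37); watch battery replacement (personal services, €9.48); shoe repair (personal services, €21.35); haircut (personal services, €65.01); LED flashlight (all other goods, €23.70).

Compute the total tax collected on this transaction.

Hard cider (6-pack) €14.37: beer, wine and spirits, buyer-exempt → 0% → €0.00
Watch battery replacement €9.48: personal services → 0% → €0.00
Shoe repair €21.35: personal services → 0% → €0.00
Haircut €65.01: personal services → 0% → €0.00
LED flashlight €23.70: all other goods → 9.25% → €2.19
Total tax = €2.19

€2.19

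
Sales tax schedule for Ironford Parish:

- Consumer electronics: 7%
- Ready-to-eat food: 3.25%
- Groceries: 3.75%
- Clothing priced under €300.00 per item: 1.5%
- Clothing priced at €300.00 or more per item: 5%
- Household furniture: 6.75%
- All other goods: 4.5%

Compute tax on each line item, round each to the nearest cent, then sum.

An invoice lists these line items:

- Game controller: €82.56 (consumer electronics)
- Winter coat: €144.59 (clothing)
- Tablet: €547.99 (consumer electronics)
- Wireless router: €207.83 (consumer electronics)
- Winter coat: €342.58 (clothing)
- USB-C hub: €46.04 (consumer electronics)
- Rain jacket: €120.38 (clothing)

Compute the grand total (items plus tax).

Game controller €82.56: consumer electronics → 7% → €5.78
Winter coat €144.59: clothing, under €300.00 → 1.5% → €2.17
Tablet €547.99: consumer electronics → 7% → €38.36
Wireless router €207.83: consumer electronics → 7% → €14.55
Winter coat €342.58: clothing, €300.00 or more → 5% → €17.13
USB-C hub €46.04: consumer electronics → 7% → €3.22
Rain jacket €120.38: clothing, under €300.00 → 1.5% → €1.81
Subtotal = €1491.97; tax = €83.02; total due = €1574.99

€1574.99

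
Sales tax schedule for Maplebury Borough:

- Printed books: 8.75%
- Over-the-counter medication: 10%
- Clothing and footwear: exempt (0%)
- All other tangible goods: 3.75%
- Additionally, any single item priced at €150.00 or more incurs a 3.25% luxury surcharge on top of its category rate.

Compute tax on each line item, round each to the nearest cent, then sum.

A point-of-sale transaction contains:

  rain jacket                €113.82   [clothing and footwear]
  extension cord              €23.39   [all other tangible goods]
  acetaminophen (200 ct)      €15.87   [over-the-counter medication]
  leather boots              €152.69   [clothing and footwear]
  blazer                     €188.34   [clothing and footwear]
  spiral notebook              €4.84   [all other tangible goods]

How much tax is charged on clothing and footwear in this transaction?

Rain jacket €113.82: clothing and footwear → 0% → €0.00
Leather boots €152.69: clothing and footwear → 0% + 3.25% surcharge = 3.25% → €4.96
Blazer €188.34: clothing and footwear → 0% + 3.25% surcharge = 3.25% → €6.12
Tax on clothing and footwear = €0.00 + €4.96 + €6.12 = €11.08

€11.08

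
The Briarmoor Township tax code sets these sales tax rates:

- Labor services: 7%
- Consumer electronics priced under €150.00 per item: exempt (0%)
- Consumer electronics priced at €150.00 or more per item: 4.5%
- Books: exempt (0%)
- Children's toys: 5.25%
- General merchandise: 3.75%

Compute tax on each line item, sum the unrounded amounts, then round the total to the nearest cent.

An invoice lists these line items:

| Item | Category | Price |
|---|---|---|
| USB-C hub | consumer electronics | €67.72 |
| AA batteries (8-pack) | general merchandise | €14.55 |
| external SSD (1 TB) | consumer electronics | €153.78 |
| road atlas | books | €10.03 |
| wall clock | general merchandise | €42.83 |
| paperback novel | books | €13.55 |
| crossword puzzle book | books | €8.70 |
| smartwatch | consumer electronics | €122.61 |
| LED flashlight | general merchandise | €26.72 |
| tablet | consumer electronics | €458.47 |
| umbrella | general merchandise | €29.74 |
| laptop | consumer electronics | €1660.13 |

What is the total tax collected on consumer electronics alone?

USB-C hub €67.72: consumer electronics, under €150.00 → 0% → €0.00
External SSD (1 TB) €153.78: consumer electronics, €150.00 or more → 4.5% → €6.9201
Smartwatch €122.61: consumer electronics, under €150.00 → 0% → €0.00
Tablet €458.47: consumer electronics, €150.00 or more → 4.5% → €20.63115
Laptop €1660.13: consumer electronics, €150.00 or more → 4.5% → €74.70585
Tax on consumer electronics: unrounded sum = €102.2571 → €102.26

€102.26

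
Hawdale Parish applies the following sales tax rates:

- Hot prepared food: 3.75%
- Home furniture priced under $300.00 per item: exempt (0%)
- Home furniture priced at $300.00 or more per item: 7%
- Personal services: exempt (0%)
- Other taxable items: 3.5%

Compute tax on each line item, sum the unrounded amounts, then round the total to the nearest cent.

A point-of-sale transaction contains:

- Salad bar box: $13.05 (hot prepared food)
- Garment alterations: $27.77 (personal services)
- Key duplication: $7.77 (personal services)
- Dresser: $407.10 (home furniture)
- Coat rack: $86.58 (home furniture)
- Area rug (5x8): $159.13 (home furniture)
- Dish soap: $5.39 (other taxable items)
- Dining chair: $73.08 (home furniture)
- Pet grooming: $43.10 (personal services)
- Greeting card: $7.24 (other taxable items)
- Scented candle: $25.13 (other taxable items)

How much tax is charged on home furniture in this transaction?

$28.50

Dresser $407.10: home furniture, $300.00 or more → 7% → $28.497
Coat rack $86.58: home furniture, under $300.00 → 0% → $0.00
Area rug (5x8) $159.13: home furniture, under $300.00 → 0% → $0.00
Dining chair $73.08: home furniture, under $300.00 → 0% → $0.00
Tax on home furniture: unrounded sum = $28.497 → $28.50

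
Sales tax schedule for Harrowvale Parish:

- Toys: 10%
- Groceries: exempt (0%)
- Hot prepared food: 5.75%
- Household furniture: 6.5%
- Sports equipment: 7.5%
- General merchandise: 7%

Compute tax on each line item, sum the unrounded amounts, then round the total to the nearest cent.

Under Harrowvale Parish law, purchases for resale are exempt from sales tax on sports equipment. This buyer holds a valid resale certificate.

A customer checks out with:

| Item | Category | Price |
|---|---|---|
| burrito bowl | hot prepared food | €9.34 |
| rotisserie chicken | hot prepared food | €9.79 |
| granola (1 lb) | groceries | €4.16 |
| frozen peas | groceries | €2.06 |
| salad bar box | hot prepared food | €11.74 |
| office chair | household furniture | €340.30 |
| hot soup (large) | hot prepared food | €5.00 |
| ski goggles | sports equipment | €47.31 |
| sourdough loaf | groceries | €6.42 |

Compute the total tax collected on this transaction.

€24.18

Burrito bowl €9.34: hot prepared food → 5.75% → €0.53705
Rotisserie chicken €9.79: hot prepared food → 5.75% → €0.562925
Granola (1 lb) €4.16: groceries → 0% → €0.00
Frozen peas €2.06: groceries → 0% → €0.00
Salad bar box €11.74: hot prepared food → 5.75% → €0.67505
Office chair €340.30: household furniture → 6.5% → €22.1195
Hot soup (large) €5.00: hot prepared food → 5.75% → €0.2875
Ski goggles €47.31: sports equipment, buyer-exempt → 0% → €0.00
Sourdough loaf €6.42: groceries → 0% → €0.00
Unrounded tax sum = €24.182025 → €24.18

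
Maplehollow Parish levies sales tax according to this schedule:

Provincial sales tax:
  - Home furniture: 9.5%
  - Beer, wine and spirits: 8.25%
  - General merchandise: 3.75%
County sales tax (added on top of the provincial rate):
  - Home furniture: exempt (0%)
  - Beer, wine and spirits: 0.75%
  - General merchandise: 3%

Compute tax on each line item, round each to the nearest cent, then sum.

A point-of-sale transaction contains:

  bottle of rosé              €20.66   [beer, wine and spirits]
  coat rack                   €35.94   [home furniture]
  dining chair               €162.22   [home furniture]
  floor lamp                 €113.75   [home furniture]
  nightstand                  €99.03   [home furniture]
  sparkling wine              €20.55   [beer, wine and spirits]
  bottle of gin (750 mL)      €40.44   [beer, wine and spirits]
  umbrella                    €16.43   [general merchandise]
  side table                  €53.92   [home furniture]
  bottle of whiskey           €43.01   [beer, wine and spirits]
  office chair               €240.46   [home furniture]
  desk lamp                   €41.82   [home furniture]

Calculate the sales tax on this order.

Bottle of rosé €20.66: beer, wine and spirits → 8.25% + 0.75% county = 9% → €1.86
Coat rack €35.94: home furniture → 9.5% + 0% county = 9.5% → €3.41
Dining chair €162.22: home furniture → 9.5% + 0% county = 9.5% → €15.41
Floor lamp €113.75: home furniture → 9.5% + 0% county = 9.5% → €10.81
Nightstand €99.03: home furniture → 9.5% + 0% county = 9.5% → €9.41
Sparkling wine €20.55: beer, wine and spirits → 8.25% + 0.75% county = 9% → €1.85
Bottle of gin (750 mL) €40.44: beer, wine and spirits → 8.25% + 0.75% county = 9% → €3.64
Umbrella €16.43: general merchandise → 3.75% + 3% county = 6.75% → €1.11
Side table €53.92: home furniture → 9.5% + 0% county = 9.5% → €5.12
Bottle of whiskey €43.01: beer, wine and spirits → 8.25% + 0.75% county = 9% → €3.87
Office chair €240.46: home furniture → 9.5% + 0% county = 9.5% → €22.84
Desk lamp €41.82: home furniture → 9.5% + 0% county = 9.5% → €3.97
Total tax = €1.86 + €3.41 + €15.41 + €10.81 + €9.41 + €1.85 + €3.64 + €1.11 + €5.12 + €3.87 + €22.84 + €3.97 = €83.30

€83.30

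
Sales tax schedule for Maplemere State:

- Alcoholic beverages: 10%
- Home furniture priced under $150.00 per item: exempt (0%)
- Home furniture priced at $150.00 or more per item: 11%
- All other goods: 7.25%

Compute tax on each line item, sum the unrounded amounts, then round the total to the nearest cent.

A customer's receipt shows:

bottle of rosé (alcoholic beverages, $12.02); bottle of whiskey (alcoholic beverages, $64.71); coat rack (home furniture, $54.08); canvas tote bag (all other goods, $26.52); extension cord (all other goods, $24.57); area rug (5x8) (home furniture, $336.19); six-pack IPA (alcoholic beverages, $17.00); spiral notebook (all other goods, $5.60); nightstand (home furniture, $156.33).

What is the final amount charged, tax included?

Bottle of rosé $12.02: alcoholic beverages → 10% → $1.202
Bottle of whiskey $64.71: alcoholic beverages → 10% → $6.471
Coat rack $54.08: home furniture, under $150.00 → 0% → $0.00
Canvas tote bag $26.52: all other goods → 7.25% → $1.9227
Extension cord $24.57: all other goods → 7.25% → $1.781325
Area rug (5x8) $336.19: home furniture, $150.00 or more → 11% → $36.9809
Six-pack IPA $17.00: alcoholic beverages → 10% → $1.70
Spiral notebook $5.60: all other goods → 7.25% → $0.406
Nightstand $156.33: home furniture, $150.00 or more → 11% → $17.1963
Subtotal = $697.02; unrounded tax = $67.660225 → $67.66; total due = $764.68

$764.68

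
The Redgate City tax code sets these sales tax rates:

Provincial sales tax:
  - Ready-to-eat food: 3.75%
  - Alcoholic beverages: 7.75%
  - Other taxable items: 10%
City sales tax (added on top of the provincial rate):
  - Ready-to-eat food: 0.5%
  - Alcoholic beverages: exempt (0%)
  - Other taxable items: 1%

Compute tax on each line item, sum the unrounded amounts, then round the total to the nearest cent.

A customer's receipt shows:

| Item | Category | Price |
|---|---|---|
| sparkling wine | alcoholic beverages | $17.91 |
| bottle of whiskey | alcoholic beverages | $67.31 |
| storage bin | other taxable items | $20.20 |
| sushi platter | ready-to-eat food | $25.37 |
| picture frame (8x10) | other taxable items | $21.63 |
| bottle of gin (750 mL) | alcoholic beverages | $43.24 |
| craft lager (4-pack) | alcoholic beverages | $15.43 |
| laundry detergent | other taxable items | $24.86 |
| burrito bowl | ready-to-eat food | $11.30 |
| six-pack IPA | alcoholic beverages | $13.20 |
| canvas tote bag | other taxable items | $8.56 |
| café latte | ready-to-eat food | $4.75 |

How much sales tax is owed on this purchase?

$22.21

Sparkling wine $17.91: alcoholic beverages → 7.75% + 0% city = 7.75% → $1.388025
Bottle of whiskey $67.31: alcoholic beverages → 7.75% + 0% city = 7.75% → $5.216525
Storage bin $20.20: other taxable items → 10% + 1% city = 11% → $2.222
Sushi platter $25.37: ready-to-eat food → 3.75% + 0.5% city = 4.25% → $1.078225
Picture frame (8x10) $21.63: other taxable items → 10% + 1% city = 11% → $2.3793
Bottle of gin (750 mL) $43.24: alcoholic beverages → 7.75% + 0% city = 7.75% → $3.3511
Craft lager (4-pack) $15.43: alcoholic beverages → 7.75% + 0% city = 7.75% → $1.195825
Laundry detergent $24.86: other taxable items → 10% + 1% city = 11% → $2.7346
Burrito bowl $11.30: ready-to-eat food → 3.75% + 0.5% city = 4.25% → $0.48025
Six-pack IPA $13.20: alcoholic beverages → 7.75% + 0% city = 7.75% → $1.023
Canvas tote bag $8.56: other taxable items → 10% + 1% city = 11% → $0.9416
Café latte $4.75: ready-to-eat food → 3.75% + 0.5% city = 4.25% → $0.201875
Unrounded tax sum = $22.212325 → $22.21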